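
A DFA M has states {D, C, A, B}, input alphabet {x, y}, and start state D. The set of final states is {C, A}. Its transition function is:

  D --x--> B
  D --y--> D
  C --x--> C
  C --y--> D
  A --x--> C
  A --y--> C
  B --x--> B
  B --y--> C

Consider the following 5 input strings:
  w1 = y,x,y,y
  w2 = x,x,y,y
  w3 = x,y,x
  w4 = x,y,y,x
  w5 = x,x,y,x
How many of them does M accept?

2

w1: D → D → B → C → D  → end D, rejected
w2: D → B → B → C → D  → end D, rejected
w3: D → B → C → C  → end C, accepted
w4: D → B → C → D → B  → end B, rejected
w5: D → B → B → C → C  → end C, accepted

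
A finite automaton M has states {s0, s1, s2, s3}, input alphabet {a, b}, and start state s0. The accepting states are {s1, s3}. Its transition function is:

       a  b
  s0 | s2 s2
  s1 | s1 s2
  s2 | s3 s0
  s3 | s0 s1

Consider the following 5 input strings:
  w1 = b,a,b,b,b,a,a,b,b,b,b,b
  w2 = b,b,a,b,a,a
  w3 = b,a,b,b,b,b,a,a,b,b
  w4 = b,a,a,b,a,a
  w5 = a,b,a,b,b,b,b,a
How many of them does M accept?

2

w1: s0 → s2 → s3 → s1 → s2 → s0 → s2 → s3 → s1 → s2 → s0 → s2 → s0  → end s0, rejected
w2: s0 → s2 → s0 → s2 → s0 → s2 → s3  → end s3, accepted
w3: s0 → s2 → s3 → s1 → s2 → s0 → s2 → s3 → s0 → s2 → s0  → end s0, rejected
w4: s0 → s2 → s3 → s0 → s2 → s3 → s0  → end s0, rejected
w5: s0 → s2 → s0 → s2 → s0 → s2 → s0 → s2 → s3  → end s3, accepted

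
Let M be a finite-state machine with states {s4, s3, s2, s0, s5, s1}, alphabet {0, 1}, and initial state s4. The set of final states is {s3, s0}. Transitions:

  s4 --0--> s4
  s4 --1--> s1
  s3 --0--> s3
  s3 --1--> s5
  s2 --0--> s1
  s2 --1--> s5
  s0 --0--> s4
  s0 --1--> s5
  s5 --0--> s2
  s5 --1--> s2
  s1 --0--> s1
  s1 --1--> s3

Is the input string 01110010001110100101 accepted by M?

No

start at s4
read '0': s4 → s4
read '1': s4 → s1
read '1': s1 → s3
read '1': s3 → s5
read '0': s5 → s2
read '0': s2 → s1
read '1': s1 → s3
read '0': s3 → s3
read '0': s3 → s3
read '0': s3 → s3
read '1': s3 → s5
read '1': s5 → s2
read '1': s2 → s5
read '0': s5 → s2
read '1': s2 → s5
read '0': s5 → s2
read '0': s2 → s1
read '1': s1 → s3
read '0': s3 → s3
read '1': s3 → s5
End state s5 is not accepting.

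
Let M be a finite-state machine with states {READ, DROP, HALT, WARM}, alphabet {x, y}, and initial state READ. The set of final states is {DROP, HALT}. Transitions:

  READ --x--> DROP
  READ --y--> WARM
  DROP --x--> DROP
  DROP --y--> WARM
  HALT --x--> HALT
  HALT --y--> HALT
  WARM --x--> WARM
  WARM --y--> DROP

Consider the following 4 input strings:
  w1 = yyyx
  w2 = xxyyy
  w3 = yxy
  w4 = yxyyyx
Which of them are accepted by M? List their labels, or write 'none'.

w3, w4

w1: READ → WARM → DROP → WARM → WARM  → end WARM, rejected
w2: READ → DROP → DROP → WARM → DROP → WARM  → end WARM, rejected
w3: READ → WARM → WARM → DROP  → end DROP, accepted
w4: READ → WARM → WARM → DROP → WARM → DROP → DROP  → end DROP, accepted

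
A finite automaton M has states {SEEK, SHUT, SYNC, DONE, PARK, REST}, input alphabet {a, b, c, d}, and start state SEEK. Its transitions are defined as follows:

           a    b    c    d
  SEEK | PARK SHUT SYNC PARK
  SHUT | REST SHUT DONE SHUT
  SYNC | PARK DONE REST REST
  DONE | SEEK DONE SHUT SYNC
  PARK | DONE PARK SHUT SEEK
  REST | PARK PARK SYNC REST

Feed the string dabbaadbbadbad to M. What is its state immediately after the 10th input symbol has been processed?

start at SEEK
read 'd': SEEK → PARK
read 'a': PARK → DONE
read 'b': DONE → DONE
read 'b': DONE → DONE
read 'a': DONE → SEEK
read 'a': SEEK → PARK
read 'd': PARK → SEEK
read 'b': SEEK → SHUT
read 'b': SHUT → SHUT
read 'a': SHUT → REST
After 10 symbols: REST.

REST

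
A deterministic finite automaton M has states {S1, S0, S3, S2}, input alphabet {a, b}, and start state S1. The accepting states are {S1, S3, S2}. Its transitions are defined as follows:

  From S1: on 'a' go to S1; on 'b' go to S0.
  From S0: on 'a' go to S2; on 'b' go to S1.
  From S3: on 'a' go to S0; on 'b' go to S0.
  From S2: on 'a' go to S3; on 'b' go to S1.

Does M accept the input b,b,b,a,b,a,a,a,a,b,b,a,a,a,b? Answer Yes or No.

Trace: S1 -b-> S0 -b-> S1 -b-> S0 -a-> S2 -b-> S1 -a-> S1 -a-> S1 -a-> S1 -a-> S1 -b-> S0 -b-> S1 -a-> S1 -a-> S1 -a-> S1 -b-> S0
End state S0 is not accepting.

No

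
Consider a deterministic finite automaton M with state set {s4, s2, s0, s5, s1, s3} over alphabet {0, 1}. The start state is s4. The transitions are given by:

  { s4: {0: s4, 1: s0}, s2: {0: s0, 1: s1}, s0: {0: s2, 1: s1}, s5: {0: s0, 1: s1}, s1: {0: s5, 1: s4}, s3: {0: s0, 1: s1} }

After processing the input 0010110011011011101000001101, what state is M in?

s0

s4 → s4 → s4 → s0 → s2 → s1 → s4 → s4 → s4 → s0 → s1 → s5 → s1 → s4 → s4 → s0 → s1 → s4 → s4 → s0 → s2 → s0 → s2 → s0 → s2 → s1 → s4 → s4 → s0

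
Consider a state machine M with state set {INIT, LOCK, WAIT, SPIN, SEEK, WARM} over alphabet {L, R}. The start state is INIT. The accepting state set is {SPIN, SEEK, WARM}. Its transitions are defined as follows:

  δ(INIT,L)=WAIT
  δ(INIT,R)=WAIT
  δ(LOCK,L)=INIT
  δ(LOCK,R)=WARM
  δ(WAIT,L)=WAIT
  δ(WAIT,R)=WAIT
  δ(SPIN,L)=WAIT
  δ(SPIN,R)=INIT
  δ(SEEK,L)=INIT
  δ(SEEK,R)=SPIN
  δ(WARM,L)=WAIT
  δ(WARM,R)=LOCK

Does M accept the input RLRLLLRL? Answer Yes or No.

Trace: INIT -R-> WAIT -L-> WAIT -R-> WAIT -L-> WAIT -L-> WAIT -L-> WAIT -R-> WAIT -L-> WAIT
End state WAIT is not accepting.

No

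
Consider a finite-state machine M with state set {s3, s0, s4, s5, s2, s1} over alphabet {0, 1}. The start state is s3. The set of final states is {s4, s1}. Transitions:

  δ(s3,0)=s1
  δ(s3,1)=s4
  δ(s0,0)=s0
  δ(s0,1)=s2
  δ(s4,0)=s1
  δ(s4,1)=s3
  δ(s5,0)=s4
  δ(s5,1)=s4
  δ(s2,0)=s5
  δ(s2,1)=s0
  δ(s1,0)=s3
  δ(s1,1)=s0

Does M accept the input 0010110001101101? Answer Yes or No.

No

start at s3
read '0': s3 → s1
read '0': s1 → s3
read '1': s3 → s4
read '0': s4 → s1
read '1': s1 → s0
read '1': s0 → s2
read '0': s2 → s5
read '0': s5 → s4
read '0': s4 → s1
read '1': s1 → s0
read '1': s0 → s2
read '0': s2 → s5
read '1': s5 → s4
read '1': s4 → s3
read '0': s3 → s1
read '1': s1 → s0
End state s0 is not accepting.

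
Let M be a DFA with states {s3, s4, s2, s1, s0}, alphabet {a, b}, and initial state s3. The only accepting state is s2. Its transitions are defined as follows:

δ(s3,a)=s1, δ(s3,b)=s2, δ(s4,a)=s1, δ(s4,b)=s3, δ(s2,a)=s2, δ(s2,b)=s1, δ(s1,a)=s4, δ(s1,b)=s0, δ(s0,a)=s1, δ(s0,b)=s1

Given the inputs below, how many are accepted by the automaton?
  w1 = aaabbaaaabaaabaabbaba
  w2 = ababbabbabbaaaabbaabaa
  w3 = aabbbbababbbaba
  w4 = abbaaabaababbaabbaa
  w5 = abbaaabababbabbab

0

w1: s3 → s1 → s4 → s1 → s0 → s1 → s4 → s1 → s4 → s1 → s0 → s1 → s4 → s1 → s0 → s1 → s4 → s3 → s2 → s2 → s1 → s4  → end s4, rejected
w2: s3 → s1 → s0 → s1 → s0 → s1 → s4 → s3 → s2 → s2 → s1 → s0 → s1 → s4 → s1 → s4 → s3 → s2 → s2 → s2 → s1 → s4 → s1  → end s1, rejected
w3: s3 → s1 → s4 → s3 → s2 → s1 → s0 → s1 → s0 → s1 → s0 → s1 → s0 → s1 → s0 → s1  → end s1, rejected
w4: s3 → s1 → s0 → s1 → s4 → s1 → s4 → s3 → s1 → s4 → s3 → s1 → s0 → s1 → s4 → s1 → s0 → s1 → s4 → s1  → end s1, rejected
w5: s3 → s1 → s0 → s1 → s4 → s1 → s4 → s3 → s1 → s0 → s1 → s0 → s1 → s4 → s3 → s2 → s2 → s1  → end s1, rejected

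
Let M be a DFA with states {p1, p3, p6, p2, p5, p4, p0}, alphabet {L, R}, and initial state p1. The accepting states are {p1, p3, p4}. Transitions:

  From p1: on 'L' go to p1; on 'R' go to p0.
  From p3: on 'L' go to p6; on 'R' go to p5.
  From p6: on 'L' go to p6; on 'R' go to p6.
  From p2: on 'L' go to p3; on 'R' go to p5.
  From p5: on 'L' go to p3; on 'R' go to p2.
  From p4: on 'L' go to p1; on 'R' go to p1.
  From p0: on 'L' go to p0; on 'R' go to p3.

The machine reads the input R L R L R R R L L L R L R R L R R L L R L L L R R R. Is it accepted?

Trace: p1 -R-> p0 -L-> p0 -R-> p3 -L-> p6 -R-> p6 -R-> p6 -R-> p6 -L-> p6 -L-> p6 -L-> p6 -R-> p6 -L-> p6 -R-> p6 -R-> p6 -L-> p6 -R-> p6 -R-> p6 -L-> p6 -L-> p6 -R-> p6 -L-> p6 -L-> p6 -L-> p6 -R-> p6 -R-> p6 -R-> p6
End state p6 is not accepting.

No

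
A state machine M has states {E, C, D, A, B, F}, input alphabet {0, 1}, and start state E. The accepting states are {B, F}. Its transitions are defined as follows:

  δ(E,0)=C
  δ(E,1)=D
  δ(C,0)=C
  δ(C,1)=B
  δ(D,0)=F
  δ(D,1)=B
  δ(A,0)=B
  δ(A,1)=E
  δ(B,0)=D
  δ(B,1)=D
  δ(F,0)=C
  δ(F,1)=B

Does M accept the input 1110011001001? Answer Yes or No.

Yes

E → D → B → D → F → C → B → D → F → C → B → D → F → B
End state B is accepting.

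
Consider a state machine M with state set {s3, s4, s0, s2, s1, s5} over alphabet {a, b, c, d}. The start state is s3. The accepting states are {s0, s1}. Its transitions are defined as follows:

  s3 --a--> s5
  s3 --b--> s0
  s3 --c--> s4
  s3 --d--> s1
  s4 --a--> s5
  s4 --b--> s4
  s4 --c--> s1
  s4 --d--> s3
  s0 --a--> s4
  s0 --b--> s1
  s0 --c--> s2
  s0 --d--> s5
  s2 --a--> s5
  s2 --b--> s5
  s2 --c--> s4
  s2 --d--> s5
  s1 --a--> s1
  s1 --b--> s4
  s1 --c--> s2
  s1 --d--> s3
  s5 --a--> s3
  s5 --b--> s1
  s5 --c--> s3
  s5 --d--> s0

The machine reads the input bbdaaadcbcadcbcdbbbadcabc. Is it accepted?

s3 → s0 → s1 → s3 → s5 → s3 → s5 → s0 → s2 → s5 → s3 → s5 → s0 → s2 → s5 → s3 → s1 → s4 → s4 → s4 → s5 → s0 → s2 → s5 → s1 → s2
End state s2 is not accepting.

No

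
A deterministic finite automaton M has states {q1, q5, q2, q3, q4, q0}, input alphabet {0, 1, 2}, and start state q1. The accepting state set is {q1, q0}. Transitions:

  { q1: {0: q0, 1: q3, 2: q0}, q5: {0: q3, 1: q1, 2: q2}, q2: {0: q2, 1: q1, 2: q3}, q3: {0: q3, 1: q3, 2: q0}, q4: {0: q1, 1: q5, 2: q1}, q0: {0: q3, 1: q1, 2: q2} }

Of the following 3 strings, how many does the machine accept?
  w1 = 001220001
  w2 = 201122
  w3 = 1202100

w1: q1 → q0 → q3 → q3 → q0 → q2 → q2 → q2 → q2 → q1  → end q1, accepted
w2: q1 → q0 → q3 → q3 → q3 → q0 → q2  → end q2, rejected
w3: q1 → q3 → q0 → q3 → q0 → q1 → q0 → q3  → end q3, rejected

1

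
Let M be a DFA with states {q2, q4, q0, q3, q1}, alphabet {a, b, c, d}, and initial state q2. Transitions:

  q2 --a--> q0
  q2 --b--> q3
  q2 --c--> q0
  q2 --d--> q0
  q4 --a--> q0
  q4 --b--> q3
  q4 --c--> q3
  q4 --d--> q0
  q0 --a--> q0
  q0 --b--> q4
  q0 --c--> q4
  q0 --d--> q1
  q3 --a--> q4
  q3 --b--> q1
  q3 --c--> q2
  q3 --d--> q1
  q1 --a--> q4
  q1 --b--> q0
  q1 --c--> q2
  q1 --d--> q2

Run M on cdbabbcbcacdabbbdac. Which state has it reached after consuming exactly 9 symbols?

q2 → q0 → q1 → q0 → q0 → q4 → q3 → q2 → q3 → q2
After 9 symbols: q2.

q2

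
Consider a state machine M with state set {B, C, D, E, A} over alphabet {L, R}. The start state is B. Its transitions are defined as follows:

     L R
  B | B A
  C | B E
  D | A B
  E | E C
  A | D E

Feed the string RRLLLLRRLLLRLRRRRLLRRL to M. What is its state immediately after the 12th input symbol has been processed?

Trace: B -R-> A -R-> E -L-> E -L-> E -L-> E -L-> E -R-> C -R-> E -L-> E -L-> E -L-> E -R-> C
After 12 symbols: C.

C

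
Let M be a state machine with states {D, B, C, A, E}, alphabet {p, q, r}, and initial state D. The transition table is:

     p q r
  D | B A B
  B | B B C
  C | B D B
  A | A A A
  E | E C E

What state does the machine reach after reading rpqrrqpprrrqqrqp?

start at D
read 'r': D → B
read 'p': B → B
read 'q': B → B
read 'r': B → C
read 'r': C → B
read 'q': B → B
read 'p': B → B
read 'p': B → B
read 'r': B → C
read 'r': C → B
read 'r': B → C
read 'q': C → D
read 'q': D → A
read 'r': A → A
read 'q': A → A
read 'p': A → A

A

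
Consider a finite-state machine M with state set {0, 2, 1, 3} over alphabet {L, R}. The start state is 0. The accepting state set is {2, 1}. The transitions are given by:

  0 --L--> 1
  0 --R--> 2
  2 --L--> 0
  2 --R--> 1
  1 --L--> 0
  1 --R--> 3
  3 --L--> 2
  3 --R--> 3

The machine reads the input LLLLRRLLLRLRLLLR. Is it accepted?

Yes

Trace: 0 -L-> 1 -L-> 0 -L-> 1 -L-> 0 -R-> 2 -R-> 1 -L-> 0 -L-> 1 -L-> 0 -R-> 2 -L-> 0 -R-> 2 -L-> 0 -L-> 1 -L-> 0 -R-> 2
End state 2 is accepting.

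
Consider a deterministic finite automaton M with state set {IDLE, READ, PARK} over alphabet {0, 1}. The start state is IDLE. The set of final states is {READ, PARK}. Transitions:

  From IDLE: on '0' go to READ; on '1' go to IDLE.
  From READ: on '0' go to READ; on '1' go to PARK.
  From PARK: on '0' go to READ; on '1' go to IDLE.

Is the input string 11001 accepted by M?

Yes

IDLE → IDLE → IDLE → READ → READ → PARK
End state PARK is accepting.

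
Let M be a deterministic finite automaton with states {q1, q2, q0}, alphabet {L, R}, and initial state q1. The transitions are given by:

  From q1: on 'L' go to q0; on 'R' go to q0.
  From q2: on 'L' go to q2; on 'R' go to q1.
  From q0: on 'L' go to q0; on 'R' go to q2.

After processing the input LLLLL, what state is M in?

start at q1
read 'L': q1 → q0
read 'L': q0 → q0
read 'L': q0 → q0
read 'L': q0 → q0
read 'L': q0 → q0

q0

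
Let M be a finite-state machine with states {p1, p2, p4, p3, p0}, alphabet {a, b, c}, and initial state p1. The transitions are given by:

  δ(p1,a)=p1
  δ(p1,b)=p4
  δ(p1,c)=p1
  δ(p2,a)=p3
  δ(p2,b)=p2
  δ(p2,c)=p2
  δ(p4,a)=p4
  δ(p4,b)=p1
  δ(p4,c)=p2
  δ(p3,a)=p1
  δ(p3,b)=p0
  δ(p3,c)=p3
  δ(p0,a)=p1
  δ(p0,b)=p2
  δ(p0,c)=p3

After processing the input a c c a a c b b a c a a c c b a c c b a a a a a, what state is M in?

Trace: p1 -a-> p1 -c-> p1 -c-> p1 -a-> p1 -a-> p1 -c-> p1 -b-> p4 -b-> p1 -a-> p1 -c-> p1 -a-> p1 -a-> p1 -c-> p1 -c-> p1 -b-> p4 -a-> p4 -c-> p2 -c-> p2 -b-> p2 -a-> p3 -a-> p1 -a-> p1 -a-> p1 -a-> p1

p1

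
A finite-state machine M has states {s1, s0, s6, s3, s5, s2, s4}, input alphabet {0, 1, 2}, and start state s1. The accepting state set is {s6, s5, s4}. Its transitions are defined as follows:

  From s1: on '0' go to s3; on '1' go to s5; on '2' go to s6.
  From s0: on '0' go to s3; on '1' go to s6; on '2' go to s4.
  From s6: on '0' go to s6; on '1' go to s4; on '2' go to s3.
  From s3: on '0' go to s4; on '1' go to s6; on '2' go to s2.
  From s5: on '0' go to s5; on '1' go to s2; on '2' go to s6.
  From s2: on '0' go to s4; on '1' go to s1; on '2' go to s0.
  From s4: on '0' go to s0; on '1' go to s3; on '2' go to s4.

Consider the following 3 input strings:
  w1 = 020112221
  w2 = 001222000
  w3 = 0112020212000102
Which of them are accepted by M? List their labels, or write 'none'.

w1, w2

w1: s1 → s3 → s2 → s4 → s3 → s6 → s3 → s2 → s0 → s6  → end s6, accepted
w2: s1 → s3 → s4 → s3 → s2 → s0 → s4 → s0 → s3 → s4  → end s4, accepted
w3: s1 → s3 → s6 → s4 → s4 → s0 → s4 → s0 → s4 → s3 → s2 → s4 → s0 → s3 → s6 → s6 → s3  → end s3, rejected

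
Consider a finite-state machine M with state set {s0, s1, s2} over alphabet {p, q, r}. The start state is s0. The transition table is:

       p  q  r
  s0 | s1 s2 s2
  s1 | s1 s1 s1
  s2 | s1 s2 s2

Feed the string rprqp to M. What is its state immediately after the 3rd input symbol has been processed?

s1

s0 → s2 → s1 → s1
After 3 symbols: s1.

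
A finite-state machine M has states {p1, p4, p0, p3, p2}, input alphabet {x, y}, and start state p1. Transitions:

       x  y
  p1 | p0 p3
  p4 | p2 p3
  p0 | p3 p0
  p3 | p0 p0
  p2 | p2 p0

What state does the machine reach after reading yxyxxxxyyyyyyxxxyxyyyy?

Trace: p1 -y-> p3 -x-> p0 -y-> p0 -x-> p3 -x-> p0 -x-> p3 -x-> p0 -y-> p0 -y-> p0 -y-> p0 -y-> p0 -y-> p0 -y-> p0 -x-> p3 -x-> p0 -x-> p3 -y-> p0 -x-> p3 -y-> p0 -y-> p0 -y-> p0 -y-> p0

p0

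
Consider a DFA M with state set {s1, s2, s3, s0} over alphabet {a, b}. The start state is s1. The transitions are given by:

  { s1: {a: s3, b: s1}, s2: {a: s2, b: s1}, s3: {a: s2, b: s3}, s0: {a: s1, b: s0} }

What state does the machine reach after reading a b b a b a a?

s2

s1 → s3 → s3 → s3 → s2 → s1 → s3 → s2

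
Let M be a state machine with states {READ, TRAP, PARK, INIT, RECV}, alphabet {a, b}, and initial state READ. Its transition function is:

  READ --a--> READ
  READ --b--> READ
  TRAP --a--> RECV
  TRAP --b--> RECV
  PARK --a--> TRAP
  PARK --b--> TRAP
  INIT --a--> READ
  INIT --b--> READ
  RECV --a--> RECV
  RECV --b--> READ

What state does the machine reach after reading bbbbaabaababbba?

READ → READ → READ → READ → READ → READ → READ → READ → READ → READ → READ → READ → READ → READ → READ → READ

READ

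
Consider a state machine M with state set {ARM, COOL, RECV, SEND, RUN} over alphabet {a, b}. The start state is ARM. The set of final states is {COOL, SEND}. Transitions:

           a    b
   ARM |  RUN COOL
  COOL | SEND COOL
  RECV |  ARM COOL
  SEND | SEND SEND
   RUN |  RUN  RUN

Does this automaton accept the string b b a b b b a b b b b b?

start at ARM
read 'b': ARM → COOL
read 'b': COOL → COOL
read 'a': COOL → SEND
read 'b': SEND → SEND
read 'b': SEND → SEND
read 'b': SEND → SEND
read 'a': SEND → SEND
read 'b': SEND → SEND
read 'b': SEND → SEND
read 'b': SEND → SEND
read 'b': SEND → SEND
read 'b': SEND → SEND
End state SEND is accepting.

Yes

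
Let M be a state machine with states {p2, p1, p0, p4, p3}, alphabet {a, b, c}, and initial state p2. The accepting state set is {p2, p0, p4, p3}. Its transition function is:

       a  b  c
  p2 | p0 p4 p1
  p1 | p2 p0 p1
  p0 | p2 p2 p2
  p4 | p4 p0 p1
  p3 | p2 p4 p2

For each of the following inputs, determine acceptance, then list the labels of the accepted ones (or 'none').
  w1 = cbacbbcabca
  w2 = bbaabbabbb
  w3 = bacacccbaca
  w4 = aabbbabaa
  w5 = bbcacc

w1: p2 → p1 → p0 → p2 → p1 → p0 → p2 → p1 → p2 → p4 → p1 → p2  → end p2, accepted
w2: p2 → p4 → p0 → p2 → p0 → p2 → p4 → p4 → p0 → p2 → p4  → end p4, accepted
w3: p2 → p4 → p4 → p1 → p2 → p1 → p1 → p1 → p0 → p2 → p1 → p2  → end p2, accepted
w4: p2 → p0 → p2 → p4 → p0 → p2 → p0 → p2 → p0 → p2  → end p2, accepted
w5: p2 → p4 → p0 → p2 → p0 → p2 → p1  → end p1, rejected

w1, w2, w3, w4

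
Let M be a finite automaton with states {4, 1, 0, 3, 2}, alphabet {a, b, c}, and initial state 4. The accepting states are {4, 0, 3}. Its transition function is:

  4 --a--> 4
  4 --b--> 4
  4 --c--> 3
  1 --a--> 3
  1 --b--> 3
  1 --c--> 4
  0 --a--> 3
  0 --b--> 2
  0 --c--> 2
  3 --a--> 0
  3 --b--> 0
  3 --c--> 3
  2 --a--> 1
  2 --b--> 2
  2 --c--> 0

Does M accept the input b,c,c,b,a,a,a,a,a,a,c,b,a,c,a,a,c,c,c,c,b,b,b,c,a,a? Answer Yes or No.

Trace: 4 -b-> 4 -c-> 3 -c-> 3 -b-> 0 -a-> 3 -a-> 0 -a-> 3 -a-> 0 -a-> 3 -a-> 0 -c-> 2 -b-> 2 -a-> 1 -c-> 4 -a-> 4 -a-> 4 -c-> 3 -c-> 3 -c-> 3 -c-> 3 -b-> 0 -b-> 2 -b-> 2 -c-> 0 -a-> 3 -a-> 0
End state 0 is accepting.

Yes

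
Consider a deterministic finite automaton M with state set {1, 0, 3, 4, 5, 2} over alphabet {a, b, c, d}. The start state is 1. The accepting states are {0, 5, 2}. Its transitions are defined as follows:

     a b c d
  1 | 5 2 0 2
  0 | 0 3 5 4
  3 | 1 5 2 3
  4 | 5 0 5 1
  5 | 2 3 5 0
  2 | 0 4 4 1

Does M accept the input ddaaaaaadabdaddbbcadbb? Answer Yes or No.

Trace: 1 -d-> 2 -d-> 1 -a-> 5 -a-> 2 -a-> 0 -a-> 0 -a-> 0 -a-> 0 -d-> 4 -a-> 5 -b-> 3 -d-> 3 -a-> 1 -d-> 2 -d-> 1 -b-> 2 -b-> 4 -c-> 5 -a-> 2 -d-> 1 -b-> 2 -b-> 4
End state 4 is not accepting.

No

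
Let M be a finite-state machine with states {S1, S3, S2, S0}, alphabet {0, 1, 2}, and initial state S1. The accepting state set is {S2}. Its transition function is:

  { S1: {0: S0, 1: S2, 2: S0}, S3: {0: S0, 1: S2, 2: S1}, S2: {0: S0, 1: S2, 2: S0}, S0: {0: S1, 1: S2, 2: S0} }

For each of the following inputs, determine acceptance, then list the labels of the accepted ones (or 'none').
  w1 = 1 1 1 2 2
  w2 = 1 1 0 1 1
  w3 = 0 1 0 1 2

w1: Trace: S1 -1-> S2 -1-> S2 -1-> S2 -2-> S0 -2-> S0  → end S0, rejected
w2: Trace: S1 -1-> S2 -1-> S2 -0-> S0 -1-> S2 -1-> S2  → end S2, accepted
w3: Trace: S1 -0-> S0 -1-> S2 -0-> S0 -1-> S2 -2-> S0  → end S0, rejected

w2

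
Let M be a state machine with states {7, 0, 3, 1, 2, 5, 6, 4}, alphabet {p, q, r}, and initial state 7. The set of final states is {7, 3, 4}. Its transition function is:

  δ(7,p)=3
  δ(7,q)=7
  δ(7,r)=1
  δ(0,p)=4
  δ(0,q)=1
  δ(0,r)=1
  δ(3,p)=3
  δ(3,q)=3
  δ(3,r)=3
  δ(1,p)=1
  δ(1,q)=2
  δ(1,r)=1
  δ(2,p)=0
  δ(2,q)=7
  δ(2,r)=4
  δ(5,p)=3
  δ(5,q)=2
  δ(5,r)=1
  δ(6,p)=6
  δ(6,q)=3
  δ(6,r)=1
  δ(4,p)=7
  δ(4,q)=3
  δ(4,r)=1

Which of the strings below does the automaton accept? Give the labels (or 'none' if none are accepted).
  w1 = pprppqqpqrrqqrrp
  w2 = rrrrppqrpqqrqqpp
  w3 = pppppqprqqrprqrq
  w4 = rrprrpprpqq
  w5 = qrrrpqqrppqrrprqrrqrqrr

w1, w2, w3, w4, w5

w1: Trace: 7 -p-> 3 -p-> 3 -r-> 3 -p-> 3 -p-> 3 -q-> 3 -q-> 3 -p-> 3 -q-> 3 -r-> 3 -r-> 3 -q-> 3 -q-> 3 -r-> 3 -r-> 3 -p-> 3  → end 3, accepted
w2: Trace: 7 -r-> 1 -r-> 1 -r-> 1 -r-> 1 -p-> 1 -p-> 1 -q-> 2 -r-> 4 -p-> 7 -q-> 7 -q-> 7 -r-> 1 -q-> 2 -q-> 7 -p-> 3 -p-> 3  → end 3, accepted
w3: Trace: 7 -p-> 3 -p-> 3 -p-> 3 -p-> 3 -p-> 3 -q-> 3 -p-> 3 -r-> 3 -q-> 3 -q-> 3 -r-> 3 -p-> 3 -r-> 3 -q-> 3 -r-> 3 -q-> 3  → end 3, accepted
w4: Trace: 7 -r-> 1 -r-> 1 -p-> 1 -r-> 1 -r-> 1 -p-> 1 -p-> 1 -r-> 1 -p-> 1 -q-> 2 -q-> 7  → end 7, accepted
w5: Trace: 7 -q-> 7 -r-> 1 -r-> 1 -r-> 1 -p-> 1 -q-> 2 -q-> 7 -r-> 1 -p-> 1 -p-> 1 -q-> 2 -r-> 4 -r-> 1 -p-> 1 -r-> 1 -q-> 2 -r-> 4 -r-> 1 -q-> 2 -r-> 4 -q-> 3 -r-> 3 -r-> 3  → end 3, accepted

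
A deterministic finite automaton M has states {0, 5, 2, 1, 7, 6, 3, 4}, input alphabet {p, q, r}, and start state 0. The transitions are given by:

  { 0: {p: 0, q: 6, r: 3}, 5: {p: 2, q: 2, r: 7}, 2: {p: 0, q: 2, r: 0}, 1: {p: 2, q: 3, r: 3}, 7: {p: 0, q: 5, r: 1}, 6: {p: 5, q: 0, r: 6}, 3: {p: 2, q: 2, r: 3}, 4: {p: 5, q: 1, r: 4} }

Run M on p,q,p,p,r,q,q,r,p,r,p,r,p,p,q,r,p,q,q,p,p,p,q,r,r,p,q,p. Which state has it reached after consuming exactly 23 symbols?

0 → 0 → 6 → 5 → 2 → 0 → 6 → 0 → 3 → 2 → 0 → 0 → 3 → 2 → 0 → 6 → 6 → 5 → 2 → 2 → 0 → 0 → 0 → 6
After 23 symbols: 6.

6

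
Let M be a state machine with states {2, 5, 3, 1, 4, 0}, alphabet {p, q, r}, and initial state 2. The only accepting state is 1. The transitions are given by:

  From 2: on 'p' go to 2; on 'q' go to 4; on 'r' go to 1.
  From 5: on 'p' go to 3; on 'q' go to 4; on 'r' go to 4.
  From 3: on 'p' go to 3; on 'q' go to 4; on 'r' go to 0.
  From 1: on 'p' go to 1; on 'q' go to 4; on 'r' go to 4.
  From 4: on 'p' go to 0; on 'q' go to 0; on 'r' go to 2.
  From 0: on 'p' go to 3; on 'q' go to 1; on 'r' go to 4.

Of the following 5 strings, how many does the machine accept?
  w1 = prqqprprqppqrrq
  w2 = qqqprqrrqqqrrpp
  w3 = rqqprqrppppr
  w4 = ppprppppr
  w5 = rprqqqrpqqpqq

0

w1: Trace: 2 -p-> 2 -r-> 1 -q-> 4 -q-> 0 -p-> 3 -r-> 0 -p-> 3 -r-> 0 -q-> 1 -p-> 1 -p-> 1 -q-> 4 -r-> 2 -r-> 1 -q-> 4  → end 4, rejected
w2: Trace: 2 -q-> 4 -q-> 0 -q-> 1 -p-> 1 -r-> 4 -q-> 0 -r-> 4 -r-> 2 -q-> 4 -q-> 0 -q-> 1 -r-> 4 -r-> 2 -p-> 2 -p-> 2  → end 2, rejected
w3: Trace: 2 -r-> 1 -q-> 4 -q-> 0 -p-> 3 -r-> 0 -q-> 1 -r-> 4 -p-> 0 -p-> 3 -p-> 3 -p-> 3 -r-> 0  → end 0, rejected
w4: Trace: 2 -p-> 2 -p-> 2 -p-> 2 -r-> 1 -p-> 1 -p-> 1 -p-> 1 -p-> 1 -r-> 4  → end 4, rejected
w5: Trace: 2 -r-> 1 -p-> 1 -r-> 4 -q-> 0 -q-> 1 -q-> 4 -r-> 2 -p-> 2 -q-> 4 -q-> 0 -p-> 3 -q-> 4 -q-> 0  → end 0, rejected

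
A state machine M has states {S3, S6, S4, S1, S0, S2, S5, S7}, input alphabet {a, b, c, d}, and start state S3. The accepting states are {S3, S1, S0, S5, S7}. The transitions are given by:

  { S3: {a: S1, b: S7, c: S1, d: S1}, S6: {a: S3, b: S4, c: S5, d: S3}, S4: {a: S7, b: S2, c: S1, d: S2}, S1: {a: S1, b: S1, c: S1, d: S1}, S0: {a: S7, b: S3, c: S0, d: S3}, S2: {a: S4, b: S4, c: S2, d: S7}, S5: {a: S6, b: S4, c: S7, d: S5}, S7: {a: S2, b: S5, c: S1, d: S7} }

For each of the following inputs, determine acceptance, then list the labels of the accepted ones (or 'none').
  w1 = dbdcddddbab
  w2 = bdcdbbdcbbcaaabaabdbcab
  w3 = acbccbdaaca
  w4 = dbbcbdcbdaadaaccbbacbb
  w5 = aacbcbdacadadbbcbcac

w1: S3 → S1 → S1 → S1 → S1 → S1 → S1 → S1 → S1 → S1 → S1 → S1  → end S1, accepted
w2: S3 → S7 → S7 → S1 → S1 → S1 → S1 → S1 → S1 → S1 → S1 → S1 → S1 → S1 → S1 → S1 → S1 → S1 → S1 → S1 → S1 → S1 → S1 → S1  → end S1, accepted
w3: S3 → S1 → S1 → S1 → S1 → S1 → S1 → S1 → S1 → S1 → S1 → S1  → end S1, accepted
w4: S3 → S1 → S1 → S1 → S1 → S1 → S1 → S1 → S1 → S1 → S1 → S1 → S1 → S1 → S1 → S1 → S1 → S1 → S1 → S1 → S1 → S1 → S1  → end S1, accepted
w5: S3 → S1 → S1 → S1 → S1 → S1 → S1 → S1 → S1 → S1 → S1 → S1 → S1 → S1 → S1 → S1 → S1 → S1 → S1 → S1 → S1  → end S1, accepted

w1, w2, w3, w4, w5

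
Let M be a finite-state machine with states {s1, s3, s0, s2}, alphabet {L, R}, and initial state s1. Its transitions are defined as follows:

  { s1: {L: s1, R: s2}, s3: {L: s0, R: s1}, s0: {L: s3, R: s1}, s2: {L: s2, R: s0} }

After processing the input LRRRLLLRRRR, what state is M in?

s2

Trace: s1 -L-> s1 -R-> s2 -R-> s0 -R-> s1 -L-> s1 -L-> s1 -L-> s1 -R-> s2 -R-> s0 -R-> s1 -R-> s2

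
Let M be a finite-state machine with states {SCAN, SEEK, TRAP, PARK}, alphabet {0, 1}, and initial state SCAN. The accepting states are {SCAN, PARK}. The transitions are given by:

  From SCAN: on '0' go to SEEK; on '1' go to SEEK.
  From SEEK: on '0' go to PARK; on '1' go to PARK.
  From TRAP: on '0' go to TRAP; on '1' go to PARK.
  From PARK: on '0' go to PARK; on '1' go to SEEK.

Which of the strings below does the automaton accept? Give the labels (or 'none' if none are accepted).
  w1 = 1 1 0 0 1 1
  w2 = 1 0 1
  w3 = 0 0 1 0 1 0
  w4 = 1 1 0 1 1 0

w1: SCAN → SEEK → PARK → PARK → PARK → SEEK → PARK  → end PARK, accepted
w2: SCAN → SEEK → PARK → SEEK  → end SEEK, rejected
w3: SCAN → SEEK → PARK → SEEK → PARK → SEEK → PARK  → end PARK, accepted
w4: SCAN → SEEK → PARK → PARK → SEEK → PARK → PARK  → end PARK, accepted

w1, w3, w4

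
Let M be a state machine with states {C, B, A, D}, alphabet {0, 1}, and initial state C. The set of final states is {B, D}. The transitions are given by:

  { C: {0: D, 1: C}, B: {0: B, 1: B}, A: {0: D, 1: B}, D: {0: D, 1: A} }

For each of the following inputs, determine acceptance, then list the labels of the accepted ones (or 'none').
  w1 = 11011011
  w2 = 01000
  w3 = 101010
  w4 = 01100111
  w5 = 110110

w1: C → C → C → D → A → B → B → B → B  → end B, accepted
w2: C → D → A → D → D → D  → end D, accepted
w3: C → C → D → A → D → A → D  → end D, accepted
w4: C → D → A → B → B → B → B → B → B  → end B, accepted
w5: C → C → C → D → A → B → B  → end B, accepted

w1, w2, w3, w4, w5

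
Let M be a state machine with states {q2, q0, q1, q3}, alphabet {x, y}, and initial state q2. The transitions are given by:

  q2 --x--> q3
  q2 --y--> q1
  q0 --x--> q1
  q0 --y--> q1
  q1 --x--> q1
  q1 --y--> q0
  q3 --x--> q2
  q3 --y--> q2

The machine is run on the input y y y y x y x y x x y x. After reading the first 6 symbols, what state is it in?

q2 → q1 → q0 → q1 → q0 → q1 → q0
After 6 symbols: q0.

q0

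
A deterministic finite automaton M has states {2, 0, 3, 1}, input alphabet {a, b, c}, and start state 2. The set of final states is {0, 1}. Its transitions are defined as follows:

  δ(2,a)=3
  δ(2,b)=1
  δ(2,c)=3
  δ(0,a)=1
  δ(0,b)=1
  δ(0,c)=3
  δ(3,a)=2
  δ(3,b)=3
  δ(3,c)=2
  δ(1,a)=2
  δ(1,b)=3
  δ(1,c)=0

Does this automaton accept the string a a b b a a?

start at 2
read 'a': 2 → 3
read 'a': 3 → 2
read 'b': 2 → 1
read 'b': 1 → 3
read 'a': 3 → 2
read 'a': 2 → 3
End state 3 is not accepting.

No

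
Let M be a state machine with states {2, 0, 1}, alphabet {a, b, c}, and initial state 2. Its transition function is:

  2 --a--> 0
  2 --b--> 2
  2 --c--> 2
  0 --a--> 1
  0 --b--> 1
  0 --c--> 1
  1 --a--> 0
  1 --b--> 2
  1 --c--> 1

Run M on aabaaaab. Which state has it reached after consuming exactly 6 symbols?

start at 2
read 'a': 2 → 0
read 'a': 0 → 1
read 'b': 1 → 2
read 'a': 2 → 0
read 'a': 0 → 1
read 'a': 1 → 0
After 6 symbols: 0.

0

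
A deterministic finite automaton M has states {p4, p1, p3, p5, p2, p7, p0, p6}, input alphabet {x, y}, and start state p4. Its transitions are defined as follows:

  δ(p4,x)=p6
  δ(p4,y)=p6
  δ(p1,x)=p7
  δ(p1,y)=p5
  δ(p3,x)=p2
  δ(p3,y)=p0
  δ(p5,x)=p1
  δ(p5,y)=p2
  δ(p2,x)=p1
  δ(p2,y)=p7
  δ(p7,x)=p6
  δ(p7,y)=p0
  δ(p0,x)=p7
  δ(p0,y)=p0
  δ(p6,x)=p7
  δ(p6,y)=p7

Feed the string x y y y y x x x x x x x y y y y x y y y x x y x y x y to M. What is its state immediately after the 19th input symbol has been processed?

p4 → p6 → p7 → p0 → p0 → p0 → p7 → p6 → p7 → p6 → p7 → p6 → p7 → p0 → p0 → p0 → p0 → p7 → p0 → p0
After 19 symbols: p0.

p0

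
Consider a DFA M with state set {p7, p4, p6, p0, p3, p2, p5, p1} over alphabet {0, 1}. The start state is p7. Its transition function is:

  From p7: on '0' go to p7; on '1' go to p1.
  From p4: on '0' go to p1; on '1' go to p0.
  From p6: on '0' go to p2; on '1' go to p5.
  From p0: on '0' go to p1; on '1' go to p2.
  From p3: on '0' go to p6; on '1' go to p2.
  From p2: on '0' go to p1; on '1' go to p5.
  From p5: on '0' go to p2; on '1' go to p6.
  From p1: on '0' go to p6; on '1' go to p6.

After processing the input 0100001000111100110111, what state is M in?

p5

Trace: p7 -0-> p7 -1-> p1 -0-> p6 -0-> p2 -0-> p1 -0-> p6 -1-> p5 -0-> p2 -0-> p1 -0-> p6 -1-> p5 -1-> p6 -1-> p5 -1-> p6 -0-> p2 -0-> p1 -1-> p6 -1-> p5 -0-> p2 -1-> p5 -1-> p6 -1-> p5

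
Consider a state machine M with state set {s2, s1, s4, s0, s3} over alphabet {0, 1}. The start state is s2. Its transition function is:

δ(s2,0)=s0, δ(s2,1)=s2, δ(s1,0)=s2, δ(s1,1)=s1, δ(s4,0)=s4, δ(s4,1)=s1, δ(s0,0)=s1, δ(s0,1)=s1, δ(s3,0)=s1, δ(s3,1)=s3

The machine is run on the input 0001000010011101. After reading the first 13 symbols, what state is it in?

s1

s2 → s0 → s1 → s2 → s2 → s0 → s1 → s2 → s0 → s1 → s2 → s0 → s1 → s1
After 13 symbols: s1.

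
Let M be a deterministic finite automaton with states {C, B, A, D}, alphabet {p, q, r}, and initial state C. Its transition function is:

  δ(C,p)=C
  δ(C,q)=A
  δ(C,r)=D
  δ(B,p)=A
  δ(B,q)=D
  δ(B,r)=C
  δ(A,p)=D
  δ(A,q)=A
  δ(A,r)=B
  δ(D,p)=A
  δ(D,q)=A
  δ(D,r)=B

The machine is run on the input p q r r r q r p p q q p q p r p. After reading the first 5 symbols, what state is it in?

D

Trace: C -p-> C -q-> A -r-> B -r-> C -r-> D
After 5 symbols: D.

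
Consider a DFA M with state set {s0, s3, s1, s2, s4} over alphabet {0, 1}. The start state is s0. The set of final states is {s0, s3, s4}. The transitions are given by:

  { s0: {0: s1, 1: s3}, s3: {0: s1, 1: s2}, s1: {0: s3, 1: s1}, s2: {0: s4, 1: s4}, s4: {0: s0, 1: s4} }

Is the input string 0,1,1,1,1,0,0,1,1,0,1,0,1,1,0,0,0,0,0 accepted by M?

Yes

Trace: s0 -0-> s1 -1-> s1 -1-> s1 -1-> s1 -1-> s1 -0-> s3 -0-> s1 -1-> s1 -1-> s1 -0-> s3 -1-> s2 -0-> s4 -1-> s4 -1-> s4 -0-> s0 -0-> s1 -0-> s3 -0-> s1 -0-> s3
End state s3 is accepting.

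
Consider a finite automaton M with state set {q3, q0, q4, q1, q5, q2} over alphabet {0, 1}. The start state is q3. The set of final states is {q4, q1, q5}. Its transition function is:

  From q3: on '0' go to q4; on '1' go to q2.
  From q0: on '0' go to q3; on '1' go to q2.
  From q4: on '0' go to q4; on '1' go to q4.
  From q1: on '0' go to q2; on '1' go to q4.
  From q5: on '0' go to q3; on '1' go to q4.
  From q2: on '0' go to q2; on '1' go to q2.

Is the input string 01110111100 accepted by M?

start at q3
read '0': q3 → q4
read '1': q4 → q4
read '1': q4 → q4
read '1': q4 → q4
read '0': q4 → q4
read '1': q4 → q4
read '1': q4 → q4
read '1': q4 → q4
read '1': q4 → q4
read '0': q4 → q4
read '0': q4 → q4
End state q4 is accepting.

Yes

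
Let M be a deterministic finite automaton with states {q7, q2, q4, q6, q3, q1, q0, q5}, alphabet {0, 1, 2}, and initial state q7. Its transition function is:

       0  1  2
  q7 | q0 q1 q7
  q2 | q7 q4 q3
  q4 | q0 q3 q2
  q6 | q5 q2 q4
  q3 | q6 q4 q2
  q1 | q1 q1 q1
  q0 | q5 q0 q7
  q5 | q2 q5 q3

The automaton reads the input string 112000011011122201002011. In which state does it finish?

Trace: q7 -1-> q1 -1-> q1 -2-> q1 -0-> q1 -0-> q1 -0-> q1 -0-> q1 -1-> q1 -1-> q1 -0-> q1 -1-> q1 -1-> q1 -1-> q1 -2-> q1 -2-> q1 -2-> q1 -0-> q1 -1-> q1 -0-> q1 -0-> q1 -2-> q1 -0-> q1 -1-> q1 -1-> q1

q1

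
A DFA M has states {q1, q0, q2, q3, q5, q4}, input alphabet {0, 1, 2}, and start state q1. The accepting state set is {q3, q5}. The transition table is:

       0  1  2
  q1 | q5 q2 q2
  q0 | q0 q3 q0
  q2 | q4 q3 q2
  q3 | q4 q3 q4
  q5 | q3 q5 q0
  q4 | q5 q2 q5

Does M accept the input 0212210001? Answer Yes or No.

Yes

Trace: q1 -0-> q5 -2-> q0 -1-> q3 -2-> q4 -2-> q5 -1-> q5 -0-> q3 -0-> q4 -0-> q5 -1-> q5
End state q5 is accepting.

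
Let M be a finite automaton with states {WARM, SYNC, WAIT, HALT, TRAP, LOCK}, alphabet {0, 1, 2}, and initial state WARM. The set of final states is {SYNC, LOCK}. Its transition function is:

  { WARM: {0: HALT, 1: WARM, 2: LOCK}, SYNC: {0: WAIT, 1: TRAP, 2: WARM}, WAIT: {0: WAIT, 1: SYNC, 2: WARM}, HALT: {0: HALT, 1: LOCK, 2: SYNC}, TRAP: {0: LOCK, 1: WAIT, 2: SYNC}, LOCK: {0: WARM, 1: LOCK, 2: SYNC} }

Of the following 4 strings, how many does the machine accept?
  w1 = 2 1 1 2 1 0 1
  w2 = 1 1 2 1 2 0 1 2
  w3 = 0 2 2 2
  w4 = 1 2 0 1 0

w1:
  start at WARM
  read '2': WARM → LOCK
  read '1': LOCK → LOCK
  read '1': LOCK → LOCK
  read '2': LOCK → SYNC
  read '1': SYNC → TRAP
  read '0': TRAP → LOCK
  read '1': LOCK → LOCK
  end LOCK, accepted
w2:
  start at WARM
  read '1': WARM → WARM
  read '1': WARM → WARM
  read '2': WARM → LOCK
  read '1': LOCK → LOCK
  read '2': LOCK → SYNC
  read '0': SYNC → WAIT
  read '1': WAIT → SYNC
  read '2': SYNC → WARM
  end WARM, rejected
w3:
  start at WARM
  read '0': WARM → HALT
  read '2': HALT → SYNC
  read '2': SYNC → WARM
  read '2': WARM → LOCK
  end LOCK, accepted
w4:
  start at WARM
  read '1': WARM → WARM
  read '2': WARM → LOCK
  read '0': LOCK → WARM
  read '1': WARM → WARM
  read '0': WARM → HALT
  end HALT, rejected

2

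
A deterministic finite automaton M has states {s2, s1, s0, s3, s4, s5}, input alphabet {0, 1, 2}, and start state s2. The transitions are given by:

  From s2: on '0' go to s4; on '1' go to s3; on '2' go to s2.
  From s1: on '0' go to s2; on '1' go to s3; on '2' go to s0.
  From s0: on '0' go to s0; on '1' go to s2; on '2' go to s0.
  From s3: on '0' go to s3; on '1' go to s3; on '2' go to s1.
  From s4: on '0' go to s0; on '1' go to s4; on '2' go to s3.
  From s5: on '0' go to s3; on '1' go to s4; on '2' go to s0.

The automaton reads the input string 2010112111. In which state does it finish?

start at s2
read '2': s2 → s2
read '0': s2 → s4
read '1': s4 → s4
read '0': s4 → s0
read '1': s0 → s2
read '1': s2 → s3
read '2': s3 → s1
read '1': s1 → s3
read '1': s3 → s3
read '1': s3 → s3

s3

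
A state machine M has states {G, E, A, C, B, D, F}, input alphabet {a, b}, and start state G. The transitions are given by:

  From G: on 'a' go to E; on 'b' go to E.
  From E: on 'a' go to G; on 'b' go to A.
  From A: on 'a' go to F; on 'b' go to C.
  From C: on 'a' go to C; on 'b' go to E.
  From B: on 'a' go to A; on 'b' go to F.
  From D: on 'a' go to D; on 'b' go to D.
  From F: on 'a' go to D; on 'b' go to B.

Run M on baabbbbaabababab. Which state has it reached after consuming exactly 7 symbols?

A

Trace: G -b-> E -a-> G -a-> E -b-> A -b-> C -b-> E -b-> A
After 7 symbols: A.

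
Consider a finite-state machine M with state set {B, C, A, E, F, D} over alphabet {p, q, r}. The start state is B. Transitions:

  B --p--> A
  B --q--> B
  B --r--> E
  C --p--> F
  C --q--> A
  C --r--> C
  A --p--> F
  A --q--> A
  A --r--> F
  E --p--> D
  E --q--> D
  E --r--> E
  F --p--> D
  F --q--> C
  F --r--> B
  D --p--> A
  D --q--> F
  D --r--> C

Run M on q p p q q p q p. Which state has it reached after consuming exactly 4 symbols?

start at B
read 'q': B → B
read 'p': B → A
read 'p': A → F
read 'q': F → C
After 4 symbols: C.

C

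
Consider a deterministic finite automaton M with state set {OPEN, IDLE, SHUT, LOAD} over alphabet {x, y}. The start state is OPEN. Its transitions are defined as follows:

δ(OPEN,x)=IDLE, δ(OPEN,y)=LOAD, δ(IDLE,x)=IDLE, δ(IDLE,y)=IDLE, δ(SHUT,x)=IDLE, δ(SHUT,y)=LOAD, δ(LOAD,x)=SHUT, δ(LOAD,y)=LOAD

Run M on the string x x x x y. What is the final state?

OPEN → IDLE → IDLE → IDLE → IDLE → IDLE

IDLE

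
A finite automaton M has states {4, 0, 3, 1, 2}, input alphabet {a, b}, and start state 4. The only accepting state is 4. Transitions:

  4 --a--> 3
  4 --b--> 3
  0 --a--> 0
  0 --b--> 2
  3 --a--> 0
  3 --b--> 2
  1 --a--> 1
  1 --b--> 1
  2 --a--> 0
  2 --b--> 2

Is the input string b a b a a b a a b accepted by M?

No

start at 4
read 'b': 4 → 3
read 'a': 3 → 0
read 'b': 0 → 2
read 'a': 2 → 0
read 'a': 0 → 0
read 'b': 0 → 2
read 'a': 2 → 0
read 'a': 0 → 0
read 'b': 0 → 2
End state 2 is not accepting.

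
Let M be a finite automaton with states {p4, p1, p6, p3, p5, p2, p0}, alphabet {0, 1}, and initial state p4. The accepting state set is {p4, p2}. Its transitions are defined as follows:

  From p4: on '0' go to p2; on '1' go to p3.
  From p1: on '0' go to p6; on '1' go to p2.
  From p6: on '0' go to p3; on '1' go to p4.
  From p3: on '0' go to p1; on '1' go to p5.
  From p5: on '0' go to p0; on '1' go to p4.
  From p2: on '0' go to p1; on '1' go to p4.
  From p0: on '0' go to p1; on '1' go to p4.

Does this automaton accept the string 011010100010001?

Trace: p4 -0-> p2 -1-> p4 -1-> p3 -0-> p1 -1-> p2 -0-> p1 -1-> p2 -0-> p1 -0-> p6 -0-> p3 -1-> p5 -0-> p0 -0-> p1 -0-> p6 -1-> p4
End state p4 is accepting.

Yes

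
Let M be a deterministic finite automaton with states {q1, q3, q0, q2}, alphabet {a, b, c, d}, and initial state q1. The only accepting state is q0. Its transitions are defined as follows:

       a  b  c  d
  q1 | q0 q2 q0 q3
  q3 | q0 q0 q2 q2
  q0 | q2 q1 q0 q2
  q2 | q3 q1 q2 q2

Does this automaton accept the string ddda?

start at q1
read 'd': q1 → q3
read 'd': q3 → q2
read 'd': q2 → q2
read 'a': q2 → q3
End state q3 is not accepting.

No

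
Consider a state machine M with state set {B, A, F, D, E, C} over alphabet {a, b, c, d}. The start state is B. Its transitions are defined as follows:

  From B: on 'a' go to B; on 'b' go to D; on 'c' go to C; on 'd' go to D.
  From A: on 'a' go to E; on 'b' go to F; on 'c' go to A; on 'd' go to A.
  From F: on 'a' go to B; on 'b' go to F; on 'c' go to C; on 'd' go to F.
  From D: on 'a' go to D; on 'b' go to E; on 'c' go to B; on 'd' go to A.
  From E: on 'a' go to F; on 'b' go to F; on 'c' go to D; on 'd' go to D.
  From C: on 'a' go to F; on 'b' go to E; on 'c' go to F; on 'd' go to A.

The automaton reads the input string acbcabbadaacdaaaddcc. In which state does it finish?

A

start at B
read 'a': B → B
read 'c': B → C
read 'b': C → E
read 'c': E → D
read 'a': D → D
read 'b': D → E
read 'b': E → F
read 'a': F → B
read 'd': B → D
read 'a': D → D
read 'a': D → D
read 'c': D → B
read 'd': B → D
read 'a': D → D
read 'a': D → D
read 'a': D → D
read 'd': D → A
read 'd': A → A
read 'c': A → A
read 'c': A → A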